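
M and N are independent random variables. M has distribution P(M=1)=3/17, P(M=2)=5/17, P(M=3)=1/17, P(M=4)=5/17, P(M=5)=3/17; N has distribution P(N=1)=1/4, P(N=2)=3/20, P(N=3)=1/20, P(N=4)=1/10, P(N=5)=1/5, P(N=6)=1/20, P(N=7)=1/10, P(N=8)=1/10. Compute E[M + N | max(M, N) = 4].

P(max(M, N) = 4) = 73/340.
Summing (M+N)·P(x,y) over outcomes with max(M, N) = 4 gives 217/170.
E[M + N | max(M, N) = 4] = (217/170) / (73/340) = 434/73.

434/73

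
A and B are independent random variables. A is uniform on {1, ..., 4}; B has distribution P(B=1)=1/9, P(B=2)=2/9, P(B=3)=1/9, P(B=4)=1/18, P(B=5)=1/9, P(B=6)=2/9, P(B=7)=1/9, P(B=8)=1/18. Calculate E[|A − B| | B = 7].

P(B = 7) = 1/9.
Summing |A−B|·P(x,y) over outcomes with B = 7 gives 1/2.
E[|A − B| | B = 7] = (1/2) / (1/9) = 9/2.

9/2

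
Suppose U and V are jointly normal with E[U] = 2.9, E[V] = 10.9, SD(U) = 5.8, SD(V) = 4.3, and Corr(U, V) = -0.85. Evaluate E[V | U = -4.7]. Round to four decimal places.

15.6893

The regression of V on U has slope ρ·σ_V/σ_U and passes through (μ_U, μ_V).
E[V | U=-4.7] = 10.9 + (-0.85)·(4.3/5.8)·(-4.7 − (2.9)) = 10.9 + (-0.63017)·(-7.6) = 15.6893.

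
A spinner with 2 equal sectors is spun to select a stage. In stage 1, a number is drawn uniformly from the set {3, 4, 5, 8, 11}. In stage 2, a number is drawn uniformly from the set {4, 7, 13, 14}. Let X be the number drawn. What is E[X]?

157/20

E[X | stage 1] = (3+4+5+8+11)/5 = 31/5.
E[X | stage 2] = (4+7+13+14)/4 = 19/2.
By the law of total expectation,
E[X] = (1/2)·(31/5) + (1/2)·(19/2) = 157/20.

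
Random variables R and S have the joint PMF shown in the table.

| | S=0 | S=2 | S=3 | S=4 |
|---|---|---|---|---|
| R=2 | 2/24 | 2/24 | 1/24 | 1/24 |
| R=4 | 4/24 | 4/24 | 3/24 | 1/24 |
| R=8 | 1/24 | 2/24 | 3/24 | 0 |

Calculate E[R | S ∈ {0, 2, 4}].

70/17

P(S ∈ {0, 2, 4}) = 17/24.
Σ R·P over the event = 2·(2/24) + 2·(2/24) + 2·(1/24) + 4·(4/24) + 4·(4/24) + 4·(1/24) + 8·(1/24) + 8·(2/24) = 35/12.
E[R | S ∈ {0, 2, 4}] = (35/12) / (17/24) = 70/17.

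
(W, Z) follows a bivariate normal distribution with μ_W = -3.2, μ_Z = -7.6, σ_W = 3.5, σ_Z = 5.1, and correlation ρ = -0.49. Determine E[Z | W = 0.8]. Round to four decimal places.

-10.4560

For a bivariate normal, E[Z | W=x] = μ_Z + ρ·(σ_Z/σ_W)·(x − μ_W).
E[Z | W=0.8] = -7.6 + (-0.49)·(5.1/3.5)·(0.8 − (-3.2)) = -7.6 + (-0.714)·(4) = -10.4560.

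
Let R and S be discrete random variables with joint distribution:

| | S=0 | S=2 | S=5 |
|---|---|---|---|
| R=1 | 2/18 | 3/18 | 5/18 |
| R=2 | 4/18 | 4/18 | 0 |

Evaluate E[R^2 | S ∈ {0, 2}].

37/13

P(S ∈ {0, 2}) = 13/18.
Σ R^2·P over the event = 1·(2/18) + 1·(3/18) + 4·(4/18) + 4·(4/18) = 37/18.
E[R^2 | S ∈ {0, 2}] = (37/18) / (13/18) = 37/13.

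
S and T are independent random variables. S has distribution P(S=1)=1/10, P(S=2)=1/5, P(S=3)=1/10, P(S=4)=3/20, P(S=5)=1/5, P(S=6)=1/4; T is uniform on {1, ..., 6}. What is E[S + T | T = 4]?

79/10

P(T = 4) = 1/6.
Summing (S+T)·P(x,y) over outcomes with T = 4 gives 79/60.
E[S + T | T = 4] = (79/60) / (1/6) = 79/10.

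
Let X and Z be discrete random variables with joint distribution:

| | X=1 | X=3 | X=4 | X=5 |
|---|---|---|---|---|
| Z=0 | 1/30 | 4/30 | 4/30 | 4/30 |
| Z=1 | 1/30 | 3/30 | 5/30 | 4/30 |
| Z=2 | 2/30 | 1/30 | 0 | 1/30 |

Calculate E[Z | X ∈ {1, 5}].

P(X ∈ {1, 5}) = 13/30.
Σ Z·P over the event = 0·(1/30) + 1·(1/30) + 2·(2/30) + 0·(4/30) + 1·(4/30) + 2·(1/30) = 11/30.
E[Z | X ∈ {1, 5}] = (11/30) / (13/30) = 11/13.

11/13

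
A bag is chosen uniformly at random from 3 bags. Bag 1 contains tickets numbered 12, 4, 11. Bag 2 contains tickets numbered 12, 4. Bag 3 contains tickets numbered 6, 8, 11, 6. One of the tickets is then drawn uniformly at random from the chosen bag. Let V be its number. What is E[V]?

33/4

E[V | bag 1] = (12+4+11)/3 = 9.
E[V | bag 2] = (12+4)/2 = 8.
E[V | bag 3] = (6+8+11+6)/4 = 31/4.
E[V] = (1/3)·(9) + (1/3)·(8) + (1/3)·(31/4) = 33/4.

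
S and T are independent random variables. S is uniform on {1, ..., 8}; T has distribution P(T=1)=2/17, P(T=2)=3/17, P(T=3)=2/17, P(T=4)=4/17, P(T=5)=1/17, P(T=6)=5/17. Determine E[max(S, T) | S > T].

429/71

P(S > T) = 71/136.
Summing max(S,T)·P(x,y) over outcomes with S > T gives 429/136.
E[max(S, T) | S > T] = (429/136) / (71/136) = 429/71.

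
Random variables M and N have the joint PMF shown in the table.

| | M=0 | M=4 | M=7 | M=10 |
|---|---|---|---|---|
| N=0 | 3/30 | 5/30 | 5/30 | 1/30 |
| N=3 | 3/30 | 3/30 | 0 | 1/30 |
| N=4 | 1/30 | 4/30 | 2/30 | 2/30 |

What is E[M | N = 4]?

50/9

P(N = 4) = 3/10.
Σ M·P over the event = 0·(1/30) + 4·(4/30) + 7·(2/30) + 10·(2/30) = 5/3.
E[M | N = 4] = (5/3) / (3/10) = 50/9.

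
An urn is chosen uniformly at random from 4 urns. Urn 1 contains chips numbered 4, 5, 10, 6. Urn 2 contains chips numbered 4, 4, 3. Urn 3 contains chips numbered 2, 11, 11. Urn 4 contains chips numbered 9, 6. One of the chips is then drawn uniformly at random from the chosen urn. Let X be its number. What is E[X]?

305/48

E[X | urn 1] = (4+5+10+6)/4 = 25/4.
E[X | urn 2] = (4+4+3)/3 = 11/3.
E[X | urn 3] = (2+11+11)/3 = 8.
E[X | urn 4] = (9+6)/2 = 15/2.
By the law of total expectation,
E[X] = (1/4)·(25/4) + (1/4)·(11/3) + (1/4)·(8) + (1/4)·(15/2) = 305/48.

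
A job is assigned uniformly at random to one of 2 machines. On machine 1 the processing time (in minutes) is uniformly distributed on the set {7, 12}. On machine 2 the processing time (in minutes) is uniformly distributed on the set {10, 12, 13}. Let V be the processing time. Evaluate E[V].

127/12

E[V | machine 1] = (7+12)/2 = 19/2.
E[V | machine 2] = (10+12+13)/3 = 35/3.
E[V] = (1/2)·(19/2) + (1/2)·(35/3) = 127/12.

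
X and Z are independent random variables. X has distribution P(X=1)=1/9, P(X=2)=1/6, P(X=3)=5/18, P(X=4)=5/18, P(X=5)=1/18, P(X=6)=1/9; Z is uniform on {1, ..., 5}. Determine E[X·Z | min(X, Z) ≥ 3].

16

P(min(X, Z) ≥ 3) = 13/30.
Summing XZ·P(x,y) over outcomes with min(X, Z) ≥ 3 gives 104/15.
E[X·Z | min(X, Z) ≥ 3] = (104/15) / (13/30) = 16.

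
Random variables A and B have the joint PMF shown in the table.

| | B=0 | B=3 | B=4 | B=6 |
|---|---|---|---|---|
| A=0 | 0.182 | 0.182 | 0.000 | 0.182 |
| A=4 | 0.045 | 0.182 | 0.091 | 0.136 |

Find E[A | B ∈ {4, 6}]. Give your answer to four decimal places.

P(B ∈ {4, 6}) = 0.409.
Σ A·P over the event = 0·(0.182) + 4·(0.091) + 4·(0.136) = 0.908.
E[A | B ∈ {4, 6}] = (0.908) / (0.409) = 2.2200.

2.2200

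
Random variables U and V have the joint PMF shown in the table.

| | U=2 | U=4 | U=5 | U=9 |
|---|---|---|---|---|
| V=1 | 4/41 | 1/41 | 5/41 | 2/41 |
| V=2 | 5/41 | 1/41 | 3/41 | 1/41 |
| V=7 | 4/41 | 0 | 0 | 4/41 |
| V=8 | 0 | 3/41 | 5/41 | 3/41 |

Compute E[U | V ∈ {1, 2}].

P(V ∈ {1, 2}) = 22/41.
Σ U·P over the event = 2·(4/41) + 2·(5/41) + 4·(1/41) + 4·(1/41) + 5·(5/41) + 5·(3/41) + 9·(2/41) + 9·(1/41) = 93/41.
E[U | V ∈ {1, 2}] = (93/41) / (22/41) = 93/22.

93/22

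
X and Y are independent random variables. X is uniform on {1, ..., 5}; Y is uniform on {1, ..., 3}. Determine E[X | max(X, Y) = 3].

12/5

P(max(X, Y) = 3) = 1/3.
Summing X·P(x,y) over outcomes with max(X, Y) = 3 gives 4/5.
E[X | max(X, Y) = 3] = (4/5) / (1/3) = 12/5.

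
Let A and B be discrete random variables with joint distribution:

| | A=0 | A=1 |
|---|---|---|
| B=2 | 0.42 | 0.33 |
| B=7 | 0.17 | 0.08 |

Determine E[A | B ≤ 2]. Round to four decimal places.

0.4400

P(B ≤ 2) = 0.75.
Σ A·P over the event = 0·(0.42) + 1·(0.33) = 0.33.
E[A | B ≤ 2] = (0.33) / (0.75) = 0.4400.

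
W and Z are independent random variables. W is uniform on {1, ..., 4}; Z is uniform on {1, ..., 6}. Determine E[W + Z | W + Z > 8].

28/3

Outcomes with W + Z > 8: (3,6), (4,5), (4,6), each with probability 1/24.
E[W + Z | W + Z > 8] = (9 + 9 + 10) / 3 = 28/3.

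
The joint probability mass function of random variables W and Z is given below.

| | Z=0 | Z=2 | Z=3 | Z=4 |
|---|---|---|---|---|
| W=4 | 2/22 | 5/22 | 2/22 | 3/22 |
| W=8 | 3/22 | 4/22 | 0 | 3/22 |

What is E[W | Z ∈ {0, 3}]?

P(Z ∈ {0, 3}) = 7/22.
Σ W·P over the event = 4·(2/22) + 4·(2/22) + 8·(3/22) = 20/11.
E[W | Z ∈ {0, 3}] = (20/11) / (7/22) = 40/7.

40/7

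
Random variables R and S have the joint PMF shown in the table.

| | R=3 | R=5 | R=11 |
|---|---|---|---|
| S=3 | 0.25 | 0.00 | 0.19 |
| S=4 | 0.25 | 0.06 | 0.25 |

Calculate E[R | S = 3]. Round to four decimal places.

6.4545

P(S = 3) = 0.44.
Σ R·P over the event = 3·(0.25) + 11·(0.19) = 2.84.
E[R | S = 3] = (2.84) / (0.44) = 6.4545.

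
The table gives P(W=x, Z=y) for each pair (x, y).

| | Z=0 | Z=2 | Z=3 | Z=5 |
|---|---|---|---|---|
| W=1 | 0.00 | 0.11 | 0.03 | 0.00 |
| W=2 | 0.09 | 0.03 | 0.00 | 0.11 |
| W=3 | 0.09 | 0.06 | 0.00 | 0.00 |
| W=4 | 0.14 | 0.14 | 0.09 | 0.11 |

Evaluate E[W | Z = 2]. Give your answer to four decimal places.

P(Z = 2) = 0.34.
Summing W·P(W=x,Z=y) over the conditioning event gives 0.91.
E[W | Z = 2] = (0.91) / (0.34) = 2.6765.

2.6765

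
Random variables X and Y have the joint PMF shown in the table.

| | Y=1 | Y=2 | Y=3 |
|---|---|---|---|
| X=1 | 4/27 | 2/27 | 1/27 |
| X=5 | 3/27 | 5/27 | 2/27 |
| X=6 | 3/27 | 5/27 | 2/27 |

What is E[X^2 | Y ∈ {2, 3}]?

P(Y ∈ {2, 3}) = 17/27.
Σ X^2·P over the event = 1·(2/27) + 1·(1/27) + 25·(5/27) + 25·(2/27) + 36·(5/27) + 36·(2/27) = 430/27.
E[X^2 | Y ∈ {2, 3}] = (430/27) / (17/27) = 430/17.

430/17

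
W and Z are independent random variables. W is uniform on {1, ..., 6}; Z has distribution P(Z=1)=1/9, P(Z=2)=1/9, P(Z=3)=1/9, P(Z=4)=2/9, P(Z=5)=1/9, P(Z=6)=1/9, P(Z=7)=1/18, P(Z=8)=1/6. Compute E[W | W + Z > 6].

P(W + Z > 6) = 37/54.
Summing W·P(x,y) over outcomes with W + Z > 6 gives 151/54.
E[W | W + Z > 6] = (151/54) / (37/54) = 151/37.

151/37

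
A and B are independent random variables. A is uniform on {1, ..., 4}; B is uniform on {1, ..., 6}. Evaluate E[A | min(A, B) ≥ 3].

7/2

Outcomes with min(A, B) ≥ 3: (3,3), (3,4), (3,5), (3,6), (4,3), (4,4), (4,5), (4,6), each with probability 1/24.
E[A | min(A, B) ≥ 3] = (3 + 3 + 3 + 3 + 4 + 4 + 4 + 4) / 8 = 7/2.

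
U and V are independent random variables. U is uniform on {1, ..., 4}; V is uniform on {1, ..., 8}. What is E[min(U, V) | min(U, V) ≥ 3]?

41/12

P(min(U, V) ≥ 3) = 3/8.
Summing min(U,V)·P(x,y) over outcomes with min(U, V) ≥ 3 gives 41/32.
E[min(U, V) | min(U, V) ≥ 3] = (41/32) / (3/8) = 41/12.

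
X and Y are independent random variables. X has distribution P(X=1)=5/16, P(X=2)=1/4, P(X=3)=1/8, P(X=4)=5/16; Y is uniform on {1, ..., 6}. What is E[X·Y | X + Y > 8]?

P(X + Y > 8) = 1/8.
Summing XY·P(x,y) over outcomes with X + Y > 8 gives 8/3.
E[X·Y | X + Y > 8] = (8/3) / (1/8) = 64/3.

64/3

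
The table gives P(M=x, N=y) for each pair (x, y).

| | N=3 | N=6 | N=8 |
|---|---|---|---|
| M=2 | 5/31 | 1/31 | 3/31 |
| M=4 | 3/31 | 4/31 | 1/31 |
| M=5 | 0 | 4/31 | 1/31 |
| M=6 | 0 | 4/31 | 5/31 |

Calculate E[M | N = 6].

62/13

P(N = 6) = 13/31.
Σ M·P over the event = 2·(1/31) + 4·(4/31) + 5·(4/31) + 6·(4/31) = 2.
E[M | N = 6] = (2) / (13/31) = 62/13.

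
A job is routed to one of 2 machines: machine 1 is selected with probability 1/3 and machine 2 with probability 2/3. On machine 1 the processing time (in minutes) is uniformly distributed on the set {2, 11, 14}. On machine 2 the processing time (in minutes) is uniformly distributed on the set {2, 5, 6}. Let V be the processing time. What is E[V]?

53/9

E[V | machine 1] = (2+11+14)/3 = 9.
E[V | machine 2] = (2+5+6)/3 = 13/3.
E[V] = (1/3)·(9) + (2/3)·(13/3) = 53/9.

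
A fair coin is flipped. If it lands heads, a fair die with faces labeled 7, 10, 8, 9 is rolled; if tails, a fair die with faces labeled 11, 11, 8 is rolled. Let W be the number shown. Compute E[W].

37/4

E[W | heads] = (7+10+8+9)/4 = 17/2.
E[W | tails] = (11+11+8)/3 = 10.
E[W] = (1/2)·(17/2) + (1/2)·(10) = 37/4.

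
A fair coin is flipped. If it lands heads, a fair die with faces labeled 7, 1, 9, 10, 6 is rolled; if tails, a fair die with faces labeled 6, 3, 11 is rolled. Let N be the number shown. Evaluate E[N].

199/30

E[N | heads] = (7+1+9+10+6)/5 = 33/5.
E[N | tails] = (6+3+11)/3 = 20/3.
By the law of total expectation,
E[N] = (1/2)·(33/5) + (1/2)·(20/3) = 199/30.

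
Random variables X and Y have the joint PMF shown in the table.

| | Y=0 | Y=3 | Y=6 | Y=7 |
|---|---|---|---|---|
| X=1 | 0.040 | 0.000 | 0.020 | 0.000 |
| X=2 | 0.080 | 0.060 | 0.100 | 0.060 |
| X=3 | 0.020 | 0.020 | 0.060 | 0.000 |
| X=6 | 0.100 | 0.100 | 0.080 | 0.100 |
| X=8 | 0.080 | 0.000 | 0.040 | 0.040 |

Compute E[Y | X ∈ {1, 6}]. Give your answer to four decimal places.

3.6364

P(X ∈ {1, 6}) = 0.440.
Σ Y·P over the event = 0·(0.040) + 6·(0.020) + 0·(0.100) + 3·(0.100) + 6·(0.080) + 7·(0.100) = 1.600.
E[Y | X ∈ {1, 6}] = (1.600) / (0.440) = 3.6364.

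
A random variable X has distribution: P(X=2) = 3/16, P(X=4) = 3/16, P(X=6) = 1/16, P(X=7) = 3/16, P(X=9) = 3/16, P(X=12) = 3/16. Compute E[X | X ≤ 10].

72/13

P(X ≤ 10) = 13/16.
Σ over the event: 2·3/16 + 4·3/16 + 6·1/16 + 7·3/16 + 9·3/16 = 9/2.
E[X | X ≤ 10] = (9/2) / (13/16) = 72/13.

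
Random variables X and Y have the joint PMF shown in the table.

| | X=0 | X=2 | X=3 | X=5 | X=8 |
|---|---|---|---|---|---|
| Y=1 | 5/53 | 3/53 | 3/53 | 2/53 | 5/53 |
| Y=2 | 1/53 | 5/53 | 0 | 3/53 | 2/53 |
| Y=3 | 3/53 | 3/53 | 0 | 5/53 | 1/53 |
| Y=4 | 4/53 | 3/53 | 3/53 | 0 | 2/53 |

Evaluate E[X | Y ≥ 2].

P(Y ≥ 2) = 35/53.
Summing X·P(X=x,Y=y) over the conditioning event gives 111/53.
E[X | Y ≥ 2] = (111/53) / (35/53) = 111/35.

111/35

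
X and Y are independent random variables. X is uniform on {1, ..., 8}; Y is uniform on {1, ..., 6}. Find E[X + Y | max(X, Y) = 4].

P(max(X, Y) = 4) = 7/48.
Summing (X+Y)·P(x,y) over outcomes with max(X, Y) = 4 gives 11/12.
E[X + Y | max(X, Y) = 4] = (11/12) / (7/48) = 44/7.

44/7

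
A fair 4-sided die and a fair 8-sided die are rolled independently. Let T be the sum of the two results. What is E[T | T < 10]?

P(T < 10) = 13/16.
Σ over the event: 2·1/32 + 3·1/16 + 4·3/32 + 5·1/8 + 6·1/8 + 7·1/8 + 8·1/8 + 9·1/8 = 5.
E[T | T < 10] = (5) / (13/16) = 80/13.

80/13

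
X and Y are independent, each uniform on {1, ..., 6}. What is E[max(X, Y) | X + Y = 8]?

26/5

P(X + Y = 8) = 5/36.
Summing max(X,Y)·P(x,y) over outcomes with X + Y = 8 gives 13/18.
E[max(X, Y) | X + Y = 8] = (13/18) / (5/36) = 26/5.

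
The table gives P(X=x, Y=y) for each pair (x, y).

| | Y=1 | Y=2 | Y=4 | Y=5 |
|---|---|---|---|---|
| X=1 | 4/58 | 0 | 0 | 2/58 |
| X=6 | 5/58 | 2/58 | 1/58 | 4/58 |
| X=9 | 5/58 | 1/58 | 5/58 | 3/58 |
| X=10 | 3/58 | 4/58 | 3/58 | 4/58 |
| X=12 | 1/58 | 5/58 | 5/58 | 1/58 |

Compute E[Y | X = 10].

P(X = 10) = 7/29.
Σ Y·P over the event = 1·(3/58) + 2·(4/58) + 4·(3/58) + 5·(4/58) = 43/58.
E[Y | X = 10] = (43/58) / (7/29) = 43/14.

43/14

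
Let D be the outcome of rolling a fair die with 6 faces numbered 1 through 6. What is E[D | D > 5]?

6

Given D > 5, D is equally likely to be any of {6}.
E[D | D > 5] = (6) / 1 = 6.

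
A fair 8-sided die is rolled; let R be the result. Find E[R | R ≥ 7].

15/2

Given R ≥ 7, R is equally likely to be any of {7, 8}.
E[R | R ≥ 7] = (7 + 8) / 2 = 15/2.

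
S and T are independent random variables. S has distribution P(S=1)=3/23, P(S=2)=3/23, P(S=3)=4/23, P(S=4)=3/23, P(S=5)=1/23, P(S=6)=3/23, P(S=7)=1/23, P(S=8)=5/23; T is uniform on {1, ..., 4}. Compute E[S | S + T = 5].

33/13

P(S + T = 5) = 13/92.
Summing S·P(x,y) over outcomes with S + T = 5 gives 33/92.
E[S | S + T = 5] = (33/92) / (13/92) = 33/13.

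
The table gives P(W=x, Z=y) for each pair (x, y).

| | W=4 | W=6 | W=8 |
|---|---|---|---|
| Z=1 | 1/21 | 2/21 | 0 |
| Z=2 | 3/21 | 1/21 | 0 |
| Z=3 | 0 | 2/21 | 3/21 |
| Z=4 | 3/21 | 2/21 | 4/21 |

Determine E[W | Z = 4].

P(Z = 4) = 3/7.
Summing W·P(W=x,Z=y) over the conditioning event gives 8/3.
E[W | Z = 4] = (8/3) / (3/7) = 56/9.

56/9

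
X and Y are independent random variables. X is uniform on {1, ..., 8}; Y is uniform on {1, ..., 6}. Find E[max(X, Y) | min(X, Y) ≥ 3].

P(min(X, Y) ≥ 3) = 1/2.
Summing max(X,Y)·P(x,y) over outcomes with min(X, Y) ≥ 3 gives 71/24.
E[max(X, Y) | min(X, Y) ≥ 3] = (71/24) / (1/2) = 71/12.

71/12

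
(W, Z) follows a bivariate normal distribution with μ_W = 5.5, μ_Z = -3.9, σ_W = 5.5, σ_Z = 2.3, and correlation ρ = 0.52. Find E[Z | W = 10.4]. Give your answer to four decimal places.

The regression of Z on W has slope ρ·σ_Z/σ_W and passes through (μ_W, μ_Z).
E[Z | W=10.4] = -3.9 + (0.52)·(2.3/5.5)·(10.4 − (5.5)) = -3.9 + (0.21745)·(4.9) = -2.8345.

-2.8345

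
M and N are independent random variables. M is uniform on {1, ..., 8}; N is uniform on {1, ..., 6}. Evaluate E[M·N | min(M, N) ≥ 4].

P(min(M, N) ≥ 4) = 5/16.
Summing MN·P(x,y) over outcomes with min(M, N) ≥ 4 gives 75/8.
E[M·N | min(M, N) ≥ 4] = (75/8) / (5/16) = 30.

30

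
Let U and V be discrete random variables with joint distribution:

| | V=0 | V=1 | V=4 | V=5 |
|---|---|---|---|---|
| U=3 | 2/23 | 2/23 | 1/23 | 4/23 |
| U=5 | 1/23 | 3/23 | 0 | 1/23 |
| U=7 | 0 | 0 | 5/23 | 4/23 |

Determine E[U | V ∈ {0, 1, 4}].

5

P(V ∈ {0, 1, 4}) = 14/23.
Σ U·P over the event = 3·(2/23) + 3·(2/23) + 3·(1/23) + 5·(1/23) + 5·(3/23) + 7·(5/23) = 70/23.
E[U | V ∈ {0, 1, 4}] = (70/23) / (14/23) = 5.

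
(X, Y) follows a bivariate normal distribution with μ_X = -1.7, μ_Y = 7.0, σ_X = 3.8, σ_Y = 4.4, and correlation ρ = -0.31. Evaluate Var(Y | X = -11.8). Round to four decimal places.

17.4995

Var(Y | X=x) = (1 − ρ²)·σ_Y².
Var(Y | X=-11.8) = (4.4)²·(1 − (-0.31)²) = 19.36·0.9039 = 17.4995.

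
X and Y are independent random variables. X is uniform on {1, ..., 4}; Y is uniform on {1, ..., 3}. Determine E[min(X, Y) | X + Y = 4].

Outcomes with X + Y = 4: (1,3), (2,2), (3,1), each with probability 1/12.
E[min(X, Y) | X + Y = 4] = (1 + 2 + 1) / 3 = 4/3.

4/3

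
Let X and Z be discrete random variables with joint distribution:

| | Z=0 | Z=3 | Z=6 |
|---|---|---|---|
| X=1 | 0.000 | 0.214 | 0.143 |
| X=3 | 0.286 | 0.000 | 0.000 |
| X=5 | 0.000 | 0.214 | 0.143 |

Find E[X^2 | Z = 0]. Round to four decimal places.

9.0000

P(Z = 0) = 0.286.
Σ X^2·P over the event = 9·(0.286) = 2.574.
E[X^2 | Z = 0] = (2.574) / (0.286) = 9.0000.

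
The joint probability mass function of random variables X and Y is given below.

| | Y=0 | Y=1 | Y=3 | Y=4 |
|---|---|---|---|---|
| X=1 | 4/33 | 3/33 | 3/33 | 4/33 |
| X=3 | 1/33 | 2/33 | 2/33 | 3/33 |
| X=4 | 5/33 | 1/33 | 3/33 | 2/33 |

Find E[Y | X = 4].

18/11

P(X = 4) = 1/3.
Σ Y·P over the event = 0·(5/33) + 1·(1/33) + 3·(3/33) + 4·(2/33) = 6/11.
E[Y | X = 4] = (6/11) / (1/3) = 18/11.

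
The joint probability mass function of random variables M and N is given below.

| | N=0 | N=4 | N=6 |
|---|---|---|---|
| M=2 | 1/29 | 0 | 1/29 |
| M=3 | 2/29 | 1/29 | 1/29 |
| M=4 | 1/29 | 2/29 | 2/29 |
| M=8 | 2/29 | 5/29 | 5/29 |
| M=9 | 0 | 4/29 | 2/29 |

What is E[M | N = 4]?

29/4

P(N = 4) = 12/29.
Σ M·P over the event = 3·(1/29) + 4·(2/29) + 8·(5/29) + 9·(4/29) = 3.
E[M | N = 4] = (3) / (12/29) = 29/4.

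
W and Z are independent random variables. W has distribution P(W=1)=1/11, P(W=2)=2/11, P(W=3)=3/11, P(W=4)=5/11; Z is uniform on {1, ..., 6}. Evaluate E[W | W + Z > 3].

P(W + Z > 3) = 31/33.
Summing W·P(x,y) over outcomes with W + Z > 3 gives 3.
E[W | W + Z > 3] = (3) / (31/33) = 99/31.

99/31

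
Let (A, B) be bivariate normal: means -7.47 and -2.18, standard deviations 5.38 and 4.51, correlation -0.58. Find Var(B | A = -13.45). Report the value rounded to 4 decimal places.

Var(B | A=x) = (1 − ρ²)·σ_B².
Var(B | A=-13.45) = (4.51)²·(1 − (-0.58)²) = 20.3401·0.6636 = 13.4977.

13.4977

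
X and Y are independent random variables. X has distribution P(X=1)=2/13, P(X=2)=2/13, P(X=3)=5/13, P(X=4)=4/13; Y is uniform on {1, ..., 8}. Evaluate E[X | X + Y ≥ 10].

P(X + Y ≥ 10) = 3/13.
Summing X·P(x,y) over outcomes with X + Y ≥ 10 gives 41/52.
E[X | X + Y ≥ 10] = (41/52) / (3/13) = 41/12.

41/12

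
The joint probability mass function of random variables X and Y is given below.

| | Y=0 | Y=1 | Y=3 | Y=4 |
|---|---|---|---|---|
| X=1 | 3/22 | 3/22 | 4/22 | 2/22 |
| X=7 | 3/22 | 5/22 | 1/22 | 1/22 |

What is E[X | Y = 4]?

P(Y = 4) = 3/22.
Summing X·P(X=x,Y=y) over the conditioning event gives 9/22.
E[X | Y = 4] = (9/22) / (3/22) = 3.

3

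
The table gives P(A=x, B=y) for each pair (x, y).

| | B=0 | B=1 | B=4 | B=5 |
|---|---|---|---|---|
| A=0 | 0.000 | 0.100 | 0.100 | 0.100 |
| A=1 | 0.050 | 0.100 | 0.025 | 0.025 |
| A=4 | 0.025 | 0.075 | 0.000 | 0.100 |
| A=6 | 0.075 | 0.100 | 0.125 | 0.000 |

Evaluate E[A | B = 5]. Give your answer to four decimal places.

1.8889

P(B = 5) = 0.225.
Σ A·P over the event = 0·(0.100) + 1·(0.025) + 4·(0.100) = 0.425.
E[A | B = 5] = (0.425) / (0.225) = 1.8889.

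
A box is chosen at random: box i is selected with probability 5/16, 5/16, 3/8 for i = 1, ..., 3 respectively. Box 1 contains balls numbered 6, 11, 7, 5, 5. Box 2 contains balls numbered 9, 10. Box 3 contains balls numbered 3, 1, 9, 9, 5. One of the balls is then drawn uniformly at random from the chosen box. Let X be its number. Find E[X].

1139/160

E[X | box 1] = (6+11+7+5+5)/5 = 34/5.
E[X | box 2] = (9+10)/2 = 19/2.
E[X | box 3] = (3+1+9+9+5)/5 = 27/5.
E[X] = (5/16)·(34/5) + (5/16)·(19/2) + (3/8)·(27/5) = 1139/160.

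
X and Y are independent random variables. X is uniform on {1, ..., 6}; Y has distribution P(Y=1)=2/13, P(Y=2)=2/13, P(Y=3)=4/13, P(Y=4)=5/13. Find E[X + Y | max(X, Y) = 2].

10/3

P(max(X, Y) = 2) = 1/13.
Summing (X+Y)·P(x,y) over outcomes with max(X, Y) = 2 gives 10/39.
E[X + Y | max(X, Y) = 2] = (10/39) / (1/13) = 10/3.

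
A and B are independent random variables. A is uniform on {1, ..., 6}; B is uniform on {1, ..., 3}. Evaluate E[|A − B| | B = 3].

3/2

Outcomes with B = 3: (1,3), (2,3), (3,3), (4,3), (5,3), (6,3), each with probability 1/18.
E[|A − B| | B = 3] = (2 + 1 + 0 + 1 + 2 + 3) / 6 = 3/2.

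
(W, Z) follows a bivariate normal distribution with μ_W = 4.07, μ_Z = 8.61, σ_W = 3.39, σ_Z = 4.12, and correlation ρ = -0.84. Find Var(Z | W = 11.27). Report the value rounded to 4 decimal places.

For a bivariate normal, Var(Z | W=x) = σ_Z²(1 − ρ²).
Var(Z | W=11.27) = (4.12)²·(1 − (-0.84)²) = 16.9744·0.2944 = 4.9973.

4.9973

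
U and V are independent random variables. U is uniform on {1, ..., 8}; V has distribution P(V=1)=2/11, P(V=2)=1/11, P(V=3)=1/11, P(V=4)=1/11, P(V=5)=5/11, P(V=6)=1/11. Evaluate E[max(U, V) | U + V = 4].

P(U + V = 4) = 1/22.
Summing max(U,V)·P(x,y) over outcomes with U + V = 4 gives 1/8.
E[max(U, V) | U + V = 4] = (1/8) / (1/22) = 11/4.

11/4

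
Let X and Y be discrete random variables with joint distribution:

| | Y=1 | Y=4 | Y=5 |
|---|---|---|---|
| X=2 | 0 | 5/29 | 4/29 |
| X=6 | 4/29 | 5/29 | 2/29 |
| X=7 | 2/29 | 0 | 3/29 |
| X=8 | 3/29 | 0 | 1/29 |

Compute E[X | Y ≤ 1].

P(Y ≤ 1) = 9/29.
Σ X·P over the event = 6·(4/29) + 7·(2/29) + 8·(3/29) = 62/29.
E[X | Y ≤ 1] = (62/29) / (9/29) = 62/9.

62/9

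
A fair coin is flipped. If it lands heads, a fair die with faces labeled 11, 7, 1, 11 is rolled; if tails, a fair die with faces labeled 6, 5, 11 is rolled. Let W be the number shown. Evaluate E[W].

89/12

E[W | heads] = (11+7+1+11)/4 = 15/2.
E[W | tails] = (6+5+11)/3 = 22/3.
E[W] = (1/2)·(15/2) + (1/2)·(22/3) = 89/12.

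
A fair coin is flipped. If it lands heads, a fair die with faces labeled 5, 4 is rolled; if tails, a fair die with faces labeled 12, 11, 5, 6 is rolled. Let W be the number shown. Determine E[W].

13/2

E[W | heads] = (5+4)/2 = 9/2.
E[W | tails] = (12+11+5+6)/4 = 17/2.
By the law of total expectation,
E[W] = (1/2)·(9/2) + (1/2)·(17/2) = 13/2.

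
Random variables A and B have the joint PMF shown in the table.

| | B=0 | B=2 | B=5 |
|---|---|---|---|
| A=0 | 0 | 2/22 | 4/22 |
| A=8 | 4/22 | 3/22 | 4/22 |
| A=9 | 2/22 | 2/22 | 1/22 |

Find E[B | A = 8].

26/11

P(A = 8) = 1/2.
Summing B·P(A=x,B=y) over the conditioning event gives 13/11.
E[B | A = 8] = (13/11) / (1/2) = 26/11.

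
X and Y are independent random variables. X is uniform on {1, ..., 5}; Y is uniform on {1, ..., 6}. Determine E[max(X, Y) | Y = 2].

P(Y = 2) = 1/6.
Summing max(X,Y)·P(x,y) over outcomes with Y = 2 gives 8/15.
E[max(X, Y) | Y = 2] = (8/15) / (1/6) = 16/5.

16/5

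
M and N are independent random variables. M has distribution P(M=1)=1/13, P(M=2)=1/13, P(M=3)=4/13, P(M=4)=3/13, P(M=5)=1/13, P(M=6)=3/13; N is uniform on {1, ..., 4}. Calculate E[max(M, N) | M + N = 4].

17/6

P(M + N = 4) = 3/26.
Summing max(M,N)·P(x,y) over outcomes with M + N = 4 gives 17/52.
E[max(M, N) | M + N = 4] = (17/52) / (3/26) = 17/6.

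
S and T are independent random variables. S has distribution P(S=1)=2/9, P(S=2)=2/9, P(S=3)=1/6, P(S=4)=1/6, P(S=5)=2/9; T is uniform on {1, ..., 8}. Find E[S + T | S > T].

213/35

P(S > T) = 35/144.
Summing (S+T)·P(x,y) over outcomes with S > T gives 71/48.
E[S + T | S > T] = (71/48) / (35/144) = 213/35.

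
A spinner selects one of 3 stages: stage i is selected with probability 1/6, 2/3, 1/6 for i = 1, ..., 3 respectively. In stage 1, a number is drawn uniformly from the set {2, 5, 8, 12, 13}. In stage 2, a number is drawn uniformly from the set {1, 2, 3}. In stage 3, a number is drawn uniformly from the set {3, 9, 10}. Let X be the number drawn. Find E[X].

E[X | stage 1] = (2+5+8+12+13)/5 = 8.
E[X | stage 2] = (1+2+3)/3 = 2.
E[X | stage 3] = (3+9+10)/3 = 22/3.
By the law of total expectation,
E[X] = (1/6)·(8) + (2/3)·(2) + (1/6)·(22/3) = 35/9.

35/9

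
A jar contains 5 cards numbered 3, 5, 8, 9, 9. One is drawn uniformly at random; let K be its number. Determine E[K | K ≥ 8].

26/3

P(K ≥ 8) = 3/5.
Σ over the event: 8·1/5 + 9·2/5 = 26/5.
E[K | K ≥ 8] = (26/5) / (3/5) = 26/3.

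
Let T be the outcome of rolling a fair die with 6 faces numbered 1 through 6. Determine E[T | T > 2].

Given T > 2, T is equally likely to be any of {3, 4, 5, 6}.
E[T | T > 2] = (3 + 4 + 5 + 6) / 4 = 9/2.

9/2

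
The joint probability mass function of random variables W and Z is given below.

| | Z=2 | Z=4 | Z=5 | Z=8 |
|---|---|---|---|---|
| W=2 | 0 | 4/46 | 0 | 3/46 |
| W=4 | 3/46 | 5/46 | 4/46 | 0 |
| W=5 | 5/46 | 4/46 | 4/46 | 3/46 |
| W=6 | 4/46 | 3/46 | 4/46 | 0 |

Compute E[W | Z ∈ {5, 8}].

9/2

P(Z ∈ {5, 8}) = 9/23.
Σ W·P over the event = 2·(3/46) + 4·(4/46) + 5·(4/46) + 5·(3/46) + 6·(4/46) = 81/46.
E[W | Z ∈ {5, 8}] = (81/46) / (9/23) = 9/2.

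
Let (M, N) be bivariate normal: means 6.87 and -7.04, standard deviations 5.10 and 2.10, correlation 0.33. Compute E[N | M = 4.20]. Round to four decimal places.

The regression of N on M has slope ρ·σ_N/σ_M and passes through (μ_M, μ_N).
E[N | M=4.20] = -7.04 + (0.33)·(2.10/5.10)·(4.20 − (6.87)) = -7.04 + (0.13588)·(-2.67) = -7.4028.

-7.4028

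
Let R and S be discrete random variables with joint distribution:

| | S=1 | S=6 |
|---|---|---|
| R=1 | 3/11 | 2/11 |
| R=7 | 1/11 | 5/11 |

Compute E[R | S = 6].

37/7

P(S = 6) = 7/11.
Σ R·P over the event = 1·(2/11) + 7·(5/11) = 37/11.
E[R | S = 6] = (37/11) / (7/11) = 37/7.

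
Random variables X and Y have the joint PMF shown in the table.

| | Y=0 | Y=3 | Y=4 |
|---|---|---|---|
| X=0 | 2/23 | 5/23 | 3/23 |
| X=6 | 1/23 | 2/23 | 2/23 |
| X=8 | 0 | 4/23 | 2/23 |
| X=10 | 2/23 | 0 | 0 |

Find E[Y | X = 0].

27/10

P(X = 0) = 10/23.
Σ Y·P over the event = 0·(2/23) + 3·(5/23) + 4·(3/23) = 27/23.
E[Y | X = 0] = (27/23) / (10/23) = 27/10.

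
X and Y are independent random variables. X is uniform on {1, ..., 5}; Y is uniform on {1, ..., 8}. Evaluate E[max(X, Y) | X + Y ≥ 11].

22/3

Outcomes with X + Y ≥ 11: (3,8), (4,7), (4,8), (5,6), (5,7), (5,8), each with probability 1/40.
E[max(X, Y) | X + Y ≥ 11] = (8 + 7 + 8 + 6 + 7 + 8) / 6 = 22/3.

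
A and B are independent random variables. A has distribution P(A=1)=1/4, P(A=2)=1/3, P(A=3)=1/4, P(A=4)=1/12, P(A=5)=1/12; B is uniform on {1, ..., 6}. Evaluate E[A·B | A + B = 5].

P(A + B = 5) = 11/72.
Summing AB·P(x,y) over outcomes with A + B = 5 gives 29/36.
E[A·B | A + B = 5] = (29/36) / (11/72) = 58/11.

58/11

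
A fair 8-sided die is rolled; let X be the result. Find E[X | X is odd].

4

Given X is odd, X is equally likely to be any of {1, 3, 5, 7}.
E[X | X is odd] = (1 + 3 + 5 + 7) / 4 = 4.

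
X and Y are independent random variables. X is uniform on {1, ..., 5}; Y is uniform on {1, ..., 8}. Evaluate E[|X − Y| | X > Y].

Outcomes with X > Y: (2,1), (3,1), (3,2), (4,1), (4,2), (4,3), (5,1), (5,2), (5,3), (5,4), each with probability 1/40.
E[|X − Y| | X > Y] = (1 + 2 + 1 + 3 + 2 + 1 + 4 + 3 + 2 + 1) / 10 = 2.

2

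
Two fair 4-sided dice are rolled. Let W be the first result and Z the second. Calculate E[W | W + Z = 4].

Outcomes with W + Z = 4: (1,3), (2,2), (3,1), each with probability 1/16.
E[W | W + Z = 4] = (1 + 2 + 3) / 3 = 2.

2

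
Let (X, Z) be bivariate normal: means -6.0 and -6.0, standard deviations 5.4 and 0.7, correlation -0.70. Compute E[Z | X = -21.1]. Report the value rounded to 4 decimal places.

For a bivariate normal, E[Z | X=x] = μ_Z + ρ·(σ_Z/σ_X)·(x − μ_X).
E[Z | X=-21.1] = -6.0 + (-0.70)·(0.7/5.4)·(-21.1 − (-6.0)) = -6.0 + (-0.090741)·(-15.1) = -4.6298.

-4.6298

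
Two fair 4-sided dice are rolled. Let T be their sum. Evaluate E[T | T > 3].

72/13

P(T > 3) = 13/16.
Σ over the event: 4·3/16 + 5·1/4 + 6·3/16 + 7·1/8 + 8·1/16 = 9/2.
E[T | T > 3] = (9/2) / (13/16) = 72/13.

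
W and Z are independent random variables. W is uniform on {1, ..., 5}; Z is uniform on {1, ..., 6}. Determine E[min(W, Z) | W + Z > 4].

P(W + Z > 4) = 4/5.
Summing min(W,Z)·P(x,y) over outcomes with W + Z > 4 gives 21/10.
E[min(W, Z) | W + Z > 4] = (21/10) / (4/5) = 21/8.

21/8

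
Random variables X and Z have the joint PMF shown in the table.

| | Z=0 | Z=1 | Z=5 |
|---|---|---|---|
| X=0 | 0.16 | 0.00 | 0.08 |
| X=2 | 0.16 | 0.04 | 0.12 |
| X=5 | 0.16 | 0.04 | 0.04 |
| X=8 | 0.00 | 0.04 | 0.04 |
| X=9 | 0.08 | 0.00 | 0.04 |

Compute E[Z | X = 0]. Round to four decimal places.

P(X = 0) = 0.24.
Σ Z·P over the event = 0·(0.16) + 5·(0.08) = 0.40.
E[Z | X = 0] = (0.40) / (0.24) = 1.6667.

1.6667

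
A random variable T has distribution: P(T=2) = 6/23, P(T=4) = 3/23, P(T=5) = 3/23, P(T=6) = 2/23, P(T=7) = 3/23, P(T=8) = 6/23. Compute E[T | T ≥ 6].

P(T ≥ 6) = 11/23.
Σ over the event: 6·2/23 + 7·3/23 + 8·6/23 = 81/23.
E[T | T ≥ 6] = (81/23) / (11/23) = 81/11.

81/11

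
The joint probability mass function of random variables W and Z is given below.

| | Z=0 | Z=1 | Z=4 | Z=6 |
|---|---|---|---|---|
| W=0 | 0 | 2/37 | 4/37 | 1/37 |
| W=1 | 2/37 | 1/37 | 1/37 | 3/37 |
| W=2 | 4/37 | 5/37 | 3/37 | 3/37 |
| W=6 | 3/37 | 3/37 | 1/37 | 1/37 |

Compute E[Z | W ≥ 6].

13/8

P(W ≥ 6) = 8/37.
Σ Z·P over the event = 0·(3/37) + 1·(3/37) + 4·(1/37) + 6·(1/37) = 13/37.
E[Z | W ≥ 6] = (13/37) / (8/37) = 13/8.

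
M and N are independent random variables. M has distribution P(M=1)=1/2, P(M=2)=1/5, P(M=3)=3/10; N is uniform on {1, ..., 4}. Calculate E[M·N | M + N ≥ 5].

43/6

P(M + N ≥ 5) = 9/20.
Summing MN·P(x,y) over outcomes with M + N ≥ 5 gives 129/40.
E[M·N | M + N ≥ 5] = (129/40) / (9/20) = 43/6.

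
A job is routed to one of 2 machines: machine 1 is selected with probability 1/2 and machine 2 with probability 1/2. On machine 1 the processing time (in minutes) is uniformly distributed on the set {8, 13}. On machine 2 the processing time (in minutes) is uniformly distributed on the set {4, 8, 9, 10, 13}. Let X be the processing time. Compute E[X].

E[X | machine 1] = (8+13)/2 = 21/2.
E[X | machine 2] = (4+8+9+10+13)/5 = 44/5.
By the law of total expectation,
E[X] = (1/2)·(21/2) + (1/2)·(44/5) = 193/20.

193/20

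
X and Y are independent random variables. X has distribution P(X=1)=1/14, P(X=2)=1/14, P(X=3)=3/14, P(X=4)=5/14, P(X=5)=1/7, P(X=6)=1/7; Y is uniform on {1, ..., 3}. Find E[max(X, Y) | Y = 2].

55/14

P(Y = 2) = 1/3.
Summing max(X,Y)·P(x,y) over outcomes with Y = 2 gives 55/42.
E[max(X, Y) | Y = 2] = (55/42) / (1/3) = 55/14.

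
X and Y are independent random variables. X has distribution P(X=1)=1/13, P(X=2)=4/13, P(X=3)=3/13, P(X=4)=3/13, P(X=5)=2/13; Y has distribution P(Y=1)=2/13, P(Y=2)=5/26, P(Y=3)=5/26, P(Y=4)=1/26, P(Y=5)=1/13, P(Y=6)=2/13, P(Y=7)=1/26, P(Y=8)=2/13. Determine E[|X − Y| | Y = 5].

P(Y = 5) = 1/13.
Summing |X−Y|·P(x,y) over outcomes with Y = 5 gives 25/169.
E[|X − Y| | Y = 5] = (25/169) / (1/13) = 25/13.

25/13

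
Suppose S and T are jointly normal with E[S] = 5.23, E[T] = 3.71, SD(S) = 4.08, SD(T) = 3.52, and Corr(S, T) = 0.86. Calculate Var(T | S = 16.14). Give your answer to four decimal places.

3.2265

Var(T | S=x) = (1 − ρ²)·σ_T².
Var(T | S=16.14) = (3.52)²·(1 − (0.86)²) = 12.3904·0.2604 = 3.2265.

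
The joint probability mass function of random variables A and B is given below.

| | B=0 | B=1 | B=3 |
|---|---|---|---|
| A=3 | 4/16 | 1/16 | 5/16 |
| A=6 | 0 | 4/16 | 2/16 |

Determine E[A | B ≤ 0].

P(B ≤ 0) = 1/4.
Σ A·P over the event = 3·(4/16) = 3/4.
E[A | B ≤ 0] = (3/4) / (1/4) = 3.

3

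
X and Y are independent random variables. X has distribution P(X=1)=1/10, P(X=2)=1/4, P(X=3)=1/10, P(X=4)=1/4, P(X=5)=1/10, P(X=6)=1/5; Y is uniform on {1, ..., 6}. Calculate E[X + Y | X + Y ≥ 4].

P(X + Y ≥ 4) = 37/40.
Summing (X+Y)·P(x,y) over outcomes with X + Y ≥ 4 gives 827/120.
E[X + Y | X + Y ≥ 4] = (827/120) / (37/40) = 827/111.

827/111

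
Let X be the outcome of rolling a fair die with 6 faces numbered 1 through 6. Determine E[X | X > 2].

Given X > 2, X is equally likely to be any of {3, 4, 5, 6}.
E[X | X > 2] = (3 + 4 + 5 + 6) / 4 = 9/2.

9/2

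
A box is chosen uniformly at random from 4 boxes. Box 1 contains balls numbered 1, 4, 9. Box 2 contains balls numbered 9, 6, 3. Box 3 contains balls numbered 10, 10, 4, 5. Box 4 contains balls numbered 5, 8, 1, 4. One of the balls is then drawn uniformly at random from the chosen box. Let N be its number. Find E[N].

E[N | box 1] = (1+4+9)/3 = 14/3.
E[N | box 2] = (9+6+3)/3 = 6.
E[N | box 3] = (10+10+4+5)/4 = 29/4.
E[N | box 4] = (5+8+1+4)/4 = 9/2.
By the law of total expectation,
E[N] = (1/4)·(14/3) + (1/4)·(6) + (1/4)·(29/4) + (1/4)·(9/2) = 269/48.

269/48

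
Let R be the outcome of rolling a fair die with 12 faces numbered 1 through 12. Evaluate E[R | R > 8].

Given R > 8, R is equally likely to be any of {9, 10, 11, 12}.
E[R | R > 8] = (9 + 10 + 11 + 12) / 4 = 21/2.

21/2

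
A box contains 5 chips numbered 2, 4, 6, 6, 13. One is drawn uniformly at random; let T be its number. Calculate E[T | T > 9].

P(T > 9) = 1/5.
Σ over the event: 13·1/5 = 13/5.
E[T | T > 9] = (13/5) / (1/5) = 13.

13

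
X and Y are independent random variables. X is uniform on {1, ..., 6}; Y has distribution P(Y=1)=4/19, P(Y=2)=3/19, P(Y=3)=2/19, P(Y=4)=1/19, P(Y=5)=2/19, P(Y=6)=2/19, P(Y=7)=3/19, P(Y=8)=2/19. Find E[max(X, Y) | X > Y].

187/42

P(X > Y) = 7/19.
Summing max(X,Y)·P(x,y) over outcomes with X > Y gives 187/114.
E[max(X, Y) | X > Y] = (187/114) / (7/19) = 187/42.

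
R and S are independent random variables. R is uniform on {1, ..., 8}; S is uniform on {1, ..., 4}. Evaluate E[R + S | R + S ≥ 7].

P(R + S ≥ 7) = 9/16.
Summing (R+S)·P(x,y) over outcomes with R + S ≥ 7 gives 5.
E[R + S | R + S ≥ 7] = (5) / (9/16) = 80/9.

80/9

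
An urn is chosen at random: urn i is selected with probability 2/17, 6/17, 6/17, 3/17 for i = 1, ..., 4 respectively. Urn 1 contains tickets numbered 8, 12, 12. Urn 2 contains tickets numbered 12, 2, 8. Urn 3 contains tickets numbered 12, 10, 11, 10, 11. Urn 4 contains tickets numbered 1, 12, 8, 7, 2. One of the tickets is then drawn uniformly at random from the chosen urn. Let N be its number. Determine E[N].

2222/255

E[N | urn 1] = (8+12+12)/3 = 32/3.
E[N | urn 2] = (12+2+8)/3 = 22/3.
E[N | urn 3] = (12+10+11+10+11)/5 = 54/5.
E[N | urn 4] = (1+12+8+7+2)/5 = 6.
By the law of total expectation,
E[N] = (2/17)·(32/3) + (6/17)·(22/3) + (6/17)·(54/5) + (3/17)·(6) = 2222/255.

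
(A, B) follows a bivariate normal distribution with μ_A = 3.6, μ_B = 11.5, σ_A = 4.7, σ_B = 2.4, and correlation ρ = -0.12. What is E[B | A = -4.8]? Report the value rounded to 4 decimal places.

12.0147

The regression of B on A has slope ρ·σ_B/σ_A and passes through (μ_A, μ_B).
E[B | A=-4.8] = 11.5 + (-0.12)·(2.4/4.7)·(-4.8 − (3.6)) = 11.5 + (-0.061277)·(-8.4) = 12.0147.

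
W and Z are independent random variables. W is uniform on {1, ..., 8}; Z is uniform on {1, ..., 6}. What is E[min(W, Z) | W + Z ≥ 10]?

P(W + Z ≥ 10) = 5/16.
Summing min(W,Z)·P(x,y) over outcomes with W + Z ≥ 10 gives 67/48.
E[min(W, Z) | W + Z ≥ 10] = (67/48) / (5/16) = 67/15.

67/15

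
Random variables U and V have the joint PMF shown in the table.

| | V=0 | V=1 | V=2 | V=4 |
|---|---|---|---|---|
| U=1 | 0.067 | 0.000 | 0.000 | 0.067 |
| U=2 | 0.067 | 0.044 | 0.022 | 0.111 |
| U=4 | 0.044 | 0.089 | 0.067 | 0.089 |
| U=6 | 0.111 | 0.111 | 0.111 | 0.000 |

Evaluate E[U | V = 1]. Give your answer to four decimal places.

P(V = 1) = 0.244.
Σ U·P over the event = 2·(0.044) + 4·(0.089) + 6·(0.111) = 1.110.
E[U | V = 1] = (1.110) / (0.244) = 4.5492.

4.5492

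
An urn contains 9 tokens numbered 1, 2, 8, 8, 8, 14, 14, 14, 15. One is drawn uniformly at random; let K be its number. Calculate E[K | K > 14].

15

P(K > 14) = 1/9.
Σ over the event: 15·1/9 = 5/3.
E[K | K > 14] = (5/3) / (1/9) = 15.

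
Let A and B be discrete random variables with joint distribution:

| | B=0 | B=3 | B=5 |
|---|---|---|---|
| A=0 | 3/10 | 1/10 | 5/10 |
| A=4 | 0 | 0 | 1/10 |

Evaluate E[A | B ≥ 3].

P(B ≥ 3) = 7/10.
Σ A·P over the event = 0·(1/10) + 0·(5/10) + 4·(1/10) = 2/5.
E[A | B ≥ 3] = (2/5) / (7/10) = 4/7.

4/7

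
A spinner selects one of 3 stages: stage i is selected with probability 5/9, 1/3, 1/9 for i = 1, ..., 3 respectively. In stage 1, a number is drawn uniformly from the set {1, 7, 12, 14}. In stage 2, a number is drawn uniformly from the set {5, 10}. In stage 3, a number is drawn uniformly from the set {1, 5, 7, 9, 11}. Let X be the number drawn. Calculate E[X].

358/45

E[X | stage 1] = (1+7+12+14)/4 = 17/2.
E[X | stage 2] = (5+10)/2 = 15/2.
E[X | stage 3] = (1+5+7+9+11)/5 = 33/5.
E[X] = (5/9)·(17/2) + (1/3)·(15/2) + (1/9)·(33/5) = 358/45.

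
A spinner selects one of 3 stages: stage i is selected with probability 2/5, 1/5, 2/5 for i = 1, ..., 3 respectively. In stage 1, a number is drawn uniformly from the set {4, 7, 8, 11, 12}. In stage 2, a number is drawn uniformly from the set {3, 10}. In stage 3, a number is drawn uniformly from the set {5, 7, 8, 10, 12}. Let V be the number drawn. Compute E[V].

401/50

E[V | stage 1] = (4+7+8+11+12)/5 = 42/5.
E[V | stage 2] = (3+10)/2 = 13/2.
E[V | stage 3] = (5+7+8+10+12)/5 = 42/5.
By the law of total expectation,
E[V] = (2/5)·(42/5) + (1/5)·(13/2) + (2/5)·(42/5) = 401/50.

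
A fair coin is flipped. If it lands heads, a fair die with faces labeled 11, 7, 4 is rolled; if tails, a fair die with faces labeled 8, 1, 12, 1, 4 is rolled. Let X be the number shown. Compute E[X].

94/15

E[X | heads] = (11+7+4)/3 = 22/3.
E[X | tails] = (8+1+12+1+4)/5 = 26/5.
E[X] = (1/2)·(22/3) + (1/2)·(26/5) = 94/15.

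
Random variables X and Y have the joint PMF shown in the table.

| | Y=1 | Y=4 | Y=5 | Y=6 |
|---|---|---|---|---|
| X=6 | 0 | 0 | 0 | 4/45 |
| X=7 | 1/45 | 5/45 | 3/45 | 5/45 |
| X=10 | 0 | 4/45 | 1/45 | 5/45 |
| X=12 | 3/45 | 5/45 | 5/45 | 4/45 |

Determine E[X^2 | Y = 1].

P(Y = 1) = 4/45.
Σ X^2·P over the event = 49·(1/45) + 144·(3/45) = 481/45.
E[X^2 | Y = 1] = (481/45) / (4/45) = 481/4.

481/4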